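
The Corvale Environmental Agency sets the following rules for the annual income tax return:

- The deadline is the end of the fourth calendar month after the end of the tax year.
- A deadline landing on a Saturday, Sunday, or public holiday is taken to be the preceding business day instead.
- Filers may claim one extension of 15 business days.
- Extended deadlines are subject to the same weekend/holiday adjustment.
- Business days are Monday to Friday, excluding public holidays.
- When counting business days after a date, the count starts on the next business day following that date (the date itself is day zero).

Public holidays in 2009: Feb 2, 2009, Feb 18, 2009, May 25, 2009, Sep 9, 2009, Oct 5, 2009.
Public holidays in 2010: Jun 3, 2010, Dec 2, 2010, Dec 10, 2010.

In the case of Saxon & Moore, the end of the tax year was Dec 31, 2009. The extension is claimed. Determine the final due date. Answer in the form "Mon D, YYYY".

May 21, 2010

4 months after Dec 31, 2009 falls in April 2010; the last day of that month is Apr 30, 2010.
Apr 30, 2010 (Friday) is already a business day.
The 15-business-day extension runs from Apr 30, 2010 to May 21, 2010.
May 21, 2010 (Friday) is already a business day.
The final due date is May 21, 2010.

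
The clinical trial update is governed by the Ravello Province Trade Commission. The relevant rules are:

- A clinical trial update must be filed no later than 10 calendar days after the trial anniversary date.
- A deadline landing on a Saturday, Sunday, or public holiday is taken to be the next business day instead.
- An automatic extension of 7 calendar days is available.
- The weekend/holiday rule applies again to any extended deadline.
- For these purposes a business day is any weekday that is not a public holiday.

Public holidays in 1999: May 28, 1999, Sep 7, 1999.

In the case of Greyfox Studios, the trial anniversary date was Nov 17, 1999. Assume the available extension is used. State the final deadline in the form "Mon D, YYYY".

Trigger date Nov 17, 1999 + 10 calendar days = Nov 27, 1999.
Nov 27, 1999 falls on a Saturday. Rolling to the next business day gives Nov 29, 1999, a Monday.
Applying the 7-calendar-day extension: Nov 29, 1999 + 7 days = Dec 6, 1999.
Dec 6, 1999 is a Monday and not a listed holiday, so it stands.
So the filing is due Dec 6, 1999.

Dec 6, 1999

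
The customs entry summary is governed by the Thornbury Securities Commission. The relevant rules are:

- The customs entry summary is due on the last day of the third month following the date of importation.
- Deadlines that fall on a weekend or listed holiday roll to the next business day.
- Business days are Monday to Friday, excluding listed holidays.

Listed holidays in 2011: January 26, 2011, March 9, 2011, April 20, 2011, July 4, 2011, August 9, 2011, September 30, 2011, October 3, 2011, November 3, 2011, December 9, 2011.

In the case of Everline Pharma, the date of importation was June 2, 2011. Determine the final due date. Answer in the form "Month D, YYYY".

October 4, 2011

The third month after June 2, 2011 is September 2011, whose last day is September 30, 2011.
September 30, 2011 is a listed holiday, so it moves to the next business day, October 4, 2011 (Tuesday).
The final due date is October 4, 2011.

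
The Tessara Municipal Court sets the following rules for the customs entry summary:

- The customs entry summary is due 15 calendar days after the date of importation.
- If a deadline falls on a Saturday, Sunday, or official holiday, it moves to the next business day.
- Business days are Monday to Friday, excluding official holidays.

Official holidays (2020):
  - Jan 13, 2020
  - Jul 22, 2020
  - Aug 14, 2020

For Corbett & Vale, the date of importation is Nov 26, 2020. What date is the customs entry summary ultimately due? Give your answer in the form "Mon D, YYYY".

From Nov 26, 2020, 15 calendar days later is Dec 11, 2020.
Since Dec 11, 2020 is a Friday and not a holiday, the date is unchanged.
So the filing is due Dec 11, 2020.

Dec 11, 2020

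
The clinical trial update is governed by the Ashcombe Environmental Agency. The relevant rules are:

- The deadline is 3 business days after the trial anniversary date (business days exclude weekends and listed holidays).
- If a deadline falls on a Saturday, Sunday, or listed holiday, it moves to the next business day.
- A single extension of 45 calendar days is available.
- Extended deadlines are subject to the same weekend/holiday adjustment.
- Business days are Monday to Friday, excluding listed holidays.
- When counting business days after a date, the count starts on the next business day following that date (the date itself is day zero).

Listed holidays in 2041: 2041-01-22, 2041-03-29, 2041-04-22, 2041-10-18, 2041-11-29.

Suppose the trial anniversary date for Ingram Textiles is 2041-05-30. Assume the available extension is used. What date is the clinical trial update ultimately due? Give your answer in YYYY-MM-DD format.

2041-07-19

Starting the day after 2041-05-30 and counting 3 business days lands on 2041-06-04.
2041-06-04 falls on a Tuesday, which is a business day, so no adjustment is needed.
The 45-calendar-day extension moves the deadline from 2041-06-04 to 2041-07-19.
2041-07-19 is a Friday and not a listed holiday, so it stands.
Final deadline: 2041-07-19.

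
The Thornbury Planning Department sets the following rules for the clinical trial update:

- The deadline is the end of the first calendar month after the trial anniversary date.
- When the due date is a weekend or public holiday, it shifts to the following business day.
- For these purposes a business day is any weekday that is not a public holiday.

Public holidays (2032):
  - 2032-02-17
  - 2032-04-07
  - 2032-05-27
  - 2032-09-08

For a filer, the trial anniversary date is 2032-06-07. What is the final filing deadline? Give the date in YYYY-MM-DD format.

1 month after 2032-06-07 is July 2032; that month ends on 2032-07-31.
2032-07-31 falls on a Saturday. Rolling to the next business day gives 2032-08-02, a Monday.
So the filing is due 2032-08-02.

2032-08-02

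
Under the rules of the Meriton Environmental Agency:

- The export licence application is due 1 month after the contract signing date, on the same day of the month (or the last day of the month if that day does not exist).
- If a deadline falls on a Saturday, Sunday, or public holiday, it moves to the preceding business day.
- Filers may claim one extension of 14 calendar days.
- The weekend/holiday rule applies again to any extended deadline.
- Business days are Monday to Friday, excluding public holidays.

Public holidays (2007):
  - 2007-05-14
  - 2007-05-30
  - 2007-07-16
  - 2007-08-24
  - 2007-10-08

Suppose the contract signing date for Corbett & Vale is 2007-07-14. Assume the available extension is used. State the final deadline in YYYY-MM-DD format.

2007-08-28

Moving 1 month forward from 2007-07-14 on the corresponding day gives 2007-08-14.
2007-08-14 falls on a Tuesday, which is a business day, so no adjustment is needed.
With the 14-day extension, 2007-08-14 becomes 2007-08-28.
Since 2007-08-28 is a Tuesday and not a holiday, the date is unchanged.
So the filing is due 2007-08-28.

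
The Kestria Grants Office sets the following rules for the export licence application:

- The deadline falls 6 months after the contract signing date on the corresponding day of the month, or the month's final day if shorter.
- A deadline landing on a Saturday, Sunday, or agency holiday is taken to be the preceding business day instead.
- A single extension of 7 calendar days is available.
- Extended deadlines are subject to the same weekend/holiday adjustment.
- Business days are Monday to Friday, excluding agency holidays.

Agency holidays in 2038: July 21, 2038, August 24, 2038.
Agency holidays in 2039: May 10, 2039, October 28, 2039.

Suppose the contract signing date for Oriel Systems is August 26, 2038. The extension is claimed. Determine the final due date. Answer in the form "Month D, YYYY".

March 4, 2039

6 months after August 26, 2038, on the same day of the month, is February 26, 2039.
February 26, 2039 is a Saturday; the preceding business day is February 25, 2039 (Friday).
Add the 7 calendar-day extension to February 25, 2039: March 4, 2039.
Since March 4, 2039 is a Friday and not a holiday, the date is unchanged.
Deadline: March 4, 2039.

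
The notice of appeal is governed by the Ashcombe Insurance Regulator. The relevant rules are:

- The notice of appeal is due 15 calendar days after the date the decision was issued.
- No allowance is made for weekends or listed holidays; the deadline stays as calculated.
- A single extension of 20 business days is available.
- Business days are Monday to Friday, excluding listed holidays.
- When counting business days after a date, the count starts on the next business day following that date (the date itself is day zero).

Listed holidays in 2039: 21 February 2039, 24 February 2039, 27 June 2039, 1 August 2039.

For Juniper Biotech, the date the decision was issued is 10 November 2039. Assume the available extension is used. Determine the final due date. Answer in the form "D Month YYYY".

23 December 2039

Adding 15 calendar days to 10 November 2039 gives 25 November 2039.
No adjustment is made for weekends or holidays, so 25 November 2039 stands.
The 20-business-day extension runs from 25 November 2039 to 23 December 2039.
23 December 2039 falls on a Friday. The rules make no weekend/holiday allowance, so it remains 23 December 2039.
The final due date is 23 December 2039.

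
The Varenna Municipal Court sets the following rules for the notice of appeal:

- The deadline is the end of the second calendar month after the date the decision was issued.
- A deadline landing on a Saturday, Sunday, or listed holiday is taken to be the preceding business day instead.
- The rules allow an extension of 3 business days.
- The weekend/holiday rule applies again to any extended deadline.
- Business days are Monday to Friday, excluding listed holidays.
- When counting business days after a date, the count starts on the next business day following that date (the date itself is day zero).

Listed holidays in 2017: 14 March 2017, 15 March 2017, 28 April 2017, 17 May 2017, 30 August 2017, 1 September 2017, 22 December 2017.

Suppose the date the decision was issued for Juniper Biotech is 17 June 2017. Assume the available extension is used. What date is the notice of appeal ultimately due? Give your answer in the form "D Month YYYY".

The second month after 17 June 2017 is August 2017, whose last day is 31 August 2017.
31 August 2017 (Thursday) is already a business day.
Counting 3 further business days from 31 August 2017 reaches 6 September 2017.
6 September 2017 is a Wednesday and not a listed holiday, so it stands.
So the filing is due 6 September 2017.

6 September 2017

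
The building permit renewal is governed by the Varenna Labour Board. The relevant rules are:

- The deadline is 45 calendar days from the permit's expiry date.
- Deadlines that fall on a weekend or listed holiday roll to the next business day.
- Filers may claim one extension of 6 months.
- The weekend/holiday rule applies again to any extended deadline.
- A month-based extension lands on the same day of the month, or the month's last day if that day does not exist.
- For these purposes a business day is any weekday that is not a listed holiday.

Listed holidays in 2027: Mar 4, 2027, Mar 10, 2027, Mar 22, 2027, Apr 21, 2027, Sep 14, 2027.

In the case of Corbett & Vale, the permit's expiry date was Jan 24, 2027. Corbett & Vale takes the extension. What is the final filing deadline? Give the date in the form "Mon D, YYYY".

From Jan 24, 2027, 45 calendar days later is Mar 10, 2027.
Mar 10, 2027 is a listed holiday; the next business day is Mar 11, 2027 (Thursday).
Add 6 months to Mar 11, 2027: Sep 11, 2027.
Sep 11, 2027 falls on a Saturday. Rolling to the next business day gives Sep 13, 2027, a Monday.
The final due date is Sep 13, 2027.

Sep 13, 2027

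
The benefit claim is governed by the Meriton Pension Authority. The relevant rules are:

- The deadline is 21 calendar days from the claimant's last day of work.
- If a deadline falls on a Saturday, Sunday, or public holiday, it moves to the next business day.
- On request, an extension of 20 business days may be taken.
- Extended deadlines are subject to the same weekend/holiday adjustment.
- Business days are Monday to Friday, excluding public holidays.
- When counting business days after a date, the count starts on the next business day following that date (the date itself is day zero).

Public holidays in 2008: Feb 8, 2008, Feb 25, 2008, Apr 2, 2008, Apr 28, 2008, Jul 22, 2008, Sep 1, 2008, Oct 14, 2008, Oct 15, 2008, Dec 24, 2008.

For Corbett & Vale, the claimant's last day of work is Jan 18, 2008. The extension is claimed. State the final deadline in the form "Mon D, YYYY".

Mar 11, 2008

21 calendar days after Jan 18, 2008 is Feb 8, 2008.
Feb 8, 2008 falls on a listed holiday. Rolling to the next business day gives Feb 11, 2008, a Monday.
The 20-business-day extension runs from Feb 11, 2008 to Mar 11, 2008.
Mar 11, 2008 (Tuesday) is already a business day.
Final deadline: Mar 11, 2008.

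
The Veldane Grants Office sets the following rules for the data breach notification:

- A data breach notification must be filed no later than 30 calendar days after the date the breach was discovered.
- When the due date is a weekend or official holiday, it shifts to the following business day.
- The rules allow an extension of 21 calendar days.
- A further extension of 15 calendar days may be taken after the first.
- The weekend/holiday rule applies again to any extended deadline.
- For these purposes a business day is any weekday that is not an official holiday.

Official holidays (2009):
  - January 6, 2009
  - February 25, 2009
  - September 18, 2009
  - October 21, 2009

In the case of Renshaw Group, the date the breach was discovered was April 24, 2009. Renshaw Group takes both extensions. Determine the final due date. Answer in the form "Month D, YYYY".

Trigger date April 24, 2009 + 30 calendar days = May 24, 2009.
May 24, 2009 is a Sunday; the next business day is May 25, 2009 (Monday).
The 21-calendar-day extension moves the deadline from May 25, 2009 to June 15, 2009.
June 15, 2009 is a Monday and not a listed holiday, so it stands.
Applying the 15-calendar-day extension: June 15, 2009 + 15 days = June 30, 2009.
Since June 30, 2009 is a Tuesday and not a holiday, the date is unchanged.
So the filing is due June 30, 2009.

June 30, 2009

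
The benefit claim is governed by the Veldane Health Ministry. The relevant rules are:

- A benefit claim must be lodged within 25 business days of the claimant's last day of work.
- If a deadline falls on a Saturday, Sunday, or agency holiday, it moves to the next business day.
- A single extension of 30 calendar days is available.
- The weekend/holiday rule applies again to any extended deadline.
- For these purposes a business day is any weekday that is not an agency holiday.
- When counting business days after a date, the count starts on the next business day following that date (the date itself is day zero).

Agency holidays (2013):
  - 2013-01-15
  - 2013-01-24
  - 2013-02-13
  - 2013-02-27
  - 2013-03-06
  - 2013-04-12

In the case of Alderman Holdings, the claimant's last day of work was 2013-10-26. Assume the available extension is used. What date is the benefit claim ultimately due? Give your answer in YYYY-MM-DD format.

2013-12-30

25 business days after 2013-10-26, excluding weekends and holidays, is 2013-11-29.
2013-11-29 falls on a Friday, which is a business day, so no adjustment is needed.
Add the 30 calendar-day extension to 2013-11-29: 2013-12-29.
2013-12-29 is a Sunday; the next business day is 2013-12-30 (Monday).
The final due date is 2013-12-30.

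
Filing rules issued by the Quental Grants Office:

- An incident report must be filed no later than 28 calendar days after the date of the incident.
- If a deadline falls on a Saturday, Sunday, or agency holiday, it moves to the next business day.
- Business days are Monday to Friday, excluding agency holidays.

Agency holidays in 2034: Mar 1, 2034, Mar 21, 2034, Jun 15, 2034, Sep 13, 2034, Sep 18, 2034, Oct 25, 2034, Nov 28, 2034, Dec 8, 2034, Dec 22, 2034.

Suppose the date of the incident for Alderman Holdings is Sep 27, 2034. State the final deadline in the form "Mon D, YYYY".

Trigger date Sep 27, 2034 + 28 calendar days = Oct 25, 2034.
Oct 25, 2034 is a listed holiday, so it moves to the next business day, Oct 26, 2034 (Thursday).
So the filing is due Oct 26, 2034.

Oct 26, 2034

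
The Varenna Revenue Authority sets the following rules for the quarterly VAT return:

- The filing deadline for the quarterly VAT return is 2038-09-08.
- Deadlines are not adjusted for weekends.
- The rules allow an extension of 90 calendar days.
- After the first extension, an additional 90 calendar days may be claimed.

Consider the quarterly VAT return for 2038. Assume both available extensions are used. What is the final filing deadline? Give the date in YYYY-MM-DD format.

The statutory due date is 2038-09-08.
2038-09-08 falls on a Wednesday. The rules make no weekend/holiday allowance, so it remains 2038-09-08.
The 90-calendar-day extension moves the deadline from 2038-09-08 to 2038-12-07.
No adjustment is made for weekends or holidays, so 2038-12-07 stands.
Add the 90 calendar-day extension to 2038-12-07: 2039-03-07.
2039-03-07 falls on a Monday. The rules make no weekend/holiday allowance, so it remains 2039-03-07.
So the filing is due 2039-03-07.

2039-03-07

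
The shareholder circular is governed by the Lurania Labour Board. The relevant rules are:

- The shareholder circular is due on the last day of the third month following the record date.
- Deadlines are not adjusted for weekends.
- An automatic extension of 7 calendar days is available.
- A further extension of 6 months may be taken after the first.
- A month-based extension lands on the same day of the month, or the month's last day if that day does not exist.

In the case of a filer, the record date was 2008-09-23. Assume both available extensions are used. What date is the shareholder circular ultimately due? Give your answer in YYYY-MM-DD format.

The third month after 2008-09-23 is December 2008, whose last day is 2008-12-31.
No adjustment is made for weekends or holidays, so 2008-12-31 stands.
The 7-calendar-day extension moves the deadline from 2008-12-31 to 2009-01-07.
2009-01-07 is a Wednesday; no weekend or holiday adjustment applies.
Add 6 months to 2009-01-07: 2009-07-07.
2009-07-07 falls on a Tuesday. The rules make no weekend/holiday allowance, so it remains 2009-07-07.
Deadline: 2009-07-07.

2009-07-07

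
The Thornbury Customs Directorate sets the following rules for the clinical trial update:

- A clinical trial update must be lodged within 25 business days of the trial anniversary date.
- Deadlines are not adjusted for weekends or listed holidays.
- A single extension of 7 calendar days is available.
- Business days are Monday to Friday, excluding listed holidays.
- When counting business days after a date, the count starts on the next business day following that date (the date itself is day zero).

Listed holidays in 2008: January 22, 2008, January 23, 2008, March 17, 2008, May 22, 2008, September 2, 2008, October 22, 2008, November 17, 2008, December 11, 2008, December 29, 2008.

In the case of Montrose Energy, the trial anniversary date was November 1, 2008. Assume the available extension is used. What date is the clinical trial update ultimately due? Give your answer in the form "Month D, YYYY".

December 15, 2008

Counting 25 business days after November 1, 2008 (skipping weekends and listed holidays) reaches December 8, 2008.
No adjustment is made for weekends or holidays, so December 8, 2008 stands.
The 7-calendar-day extension moves the deadline from December 8, 2008 to December 15, 2008.
December 15, 2008 is a Monday; no weekend or holiday adjustment applies.
Final deadline: December 15, 2008.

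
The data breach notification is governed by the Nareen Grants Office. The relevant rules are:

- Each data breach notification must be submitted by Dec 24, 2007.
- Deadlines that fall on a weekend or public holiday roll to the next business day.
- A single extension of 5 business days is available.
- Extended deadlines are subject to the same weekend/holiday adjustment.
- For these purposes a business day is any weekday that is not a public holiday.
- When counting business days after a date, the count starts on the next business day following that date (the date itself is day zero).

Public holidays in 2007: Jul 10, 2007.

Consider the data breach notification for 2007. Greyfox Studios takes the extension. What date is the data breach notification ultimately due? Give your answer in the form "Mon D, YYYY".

The stated deadline is Dec 24, 2007.
Dec 24, 2007 is a Monday and not a listed holiday, so it stands.
Applying the 5-business-day extension: 5 business days after Dec 24, 2007 is Dec 31, 2007.
Dec 31, 2007 falls on a Monday, which is a business day, so no adjustment is needed.
Final deadline: Dec 31, 2007.

Dec 31, 2007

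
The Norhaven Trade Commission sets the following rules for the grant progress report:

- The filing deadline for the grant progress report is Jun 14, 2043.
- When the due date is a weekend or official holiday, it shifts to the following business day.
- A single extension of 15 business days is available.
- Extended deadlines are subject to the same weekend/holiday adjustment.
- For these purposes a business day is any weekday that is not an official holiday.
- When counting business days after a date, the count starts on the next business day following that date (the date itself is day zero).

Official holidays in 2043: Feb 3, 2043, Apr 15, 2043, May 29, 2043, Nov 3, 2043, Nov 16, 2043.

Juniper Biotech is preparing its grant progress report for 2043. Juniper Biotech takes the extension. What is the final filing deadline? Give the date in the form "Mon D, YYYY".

Jul 6, 2043

Start from the fixed due date, Jun 14, 2043.
Jun 14, 2043 is a Sunday; the next business day is Jun 15, 2043 (Monday).
Applying the 15-business-day extension: 15 business days after Jun 15, 2043 is Jul 6, 2043.
Since Jul 6, 2043 is a Monday and not a holiday, the date is unchanged.
So the filing is due Jul 6, 2043.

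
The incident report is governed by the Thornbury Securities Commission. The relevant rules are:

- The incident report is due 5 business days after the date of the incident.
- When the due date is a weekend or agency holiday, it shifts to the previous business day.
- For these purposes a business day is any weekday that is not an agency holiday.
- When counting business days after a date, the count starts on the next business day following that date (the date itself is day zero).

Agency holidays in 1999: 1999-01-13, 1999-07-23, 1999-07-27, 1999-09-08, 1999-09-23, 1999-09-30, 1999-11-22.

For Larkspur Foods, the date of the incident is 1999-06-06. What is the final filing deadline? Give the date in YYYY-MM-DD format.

1999-06-11

Starting the day after 1999-06-06 and counting 5 business days lands on 1999-06-11.
1999-06-11 (Friday) is already a business day.
Final deadline: 1999-06-11.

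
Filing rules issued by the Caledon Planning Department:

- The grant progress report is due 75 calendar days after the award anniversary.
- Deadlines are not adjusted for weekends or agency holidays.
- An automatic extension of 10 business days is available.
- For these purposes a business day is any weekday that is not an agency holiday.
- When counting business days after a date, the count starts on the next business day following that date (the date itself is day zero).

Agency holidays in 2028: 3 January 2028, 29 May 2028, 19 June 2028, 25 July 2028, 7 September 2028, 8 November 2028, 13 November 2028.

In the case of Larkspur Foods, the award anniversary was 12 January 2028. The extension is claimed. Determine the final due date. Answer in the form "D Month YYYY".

Trigger date 12 January 2028 + 75 calendar days = 27 March 2028.
No adjustment is made for weekends or holidays, so 27 March 2028 stands.
Applying the 10-business-day extension: 10 business days after 27 March 2028 is 10 April 2028.
No adjustment is made for weekends or holidays, so 10 April 2028 stands.
Deadline: 10 April 2028.

10 April 2028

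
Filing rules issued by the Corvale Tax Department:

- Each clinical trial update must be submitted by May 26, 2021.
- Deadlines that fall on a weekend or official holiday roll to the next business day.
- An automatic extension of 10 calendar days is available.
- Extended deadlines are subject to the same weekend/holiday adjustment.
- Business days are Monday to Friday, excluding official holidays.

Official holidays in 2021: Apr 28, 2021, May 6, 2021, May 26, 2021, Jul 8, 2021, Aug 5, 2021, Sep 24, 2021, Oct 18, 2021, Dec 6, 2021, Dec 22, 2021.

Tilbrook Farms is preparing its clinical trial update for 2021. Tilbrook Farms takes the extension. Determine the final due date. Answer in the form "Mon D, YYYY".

The stated deadline is May 26, 2021.
May 26, 2021 falls on a listed holiday. Rolling to the next business day gives May 27, 2021, a Thursday.
Applying the 10-calendar-day extension: May 27, 2021 + 10 days = Jun 6, 2021.
Jun 6, 2021 falls on a Sunday. Rolling to the next business day gives Jun 7, 2021, a Monday.
So the filing is due Jun 7, 2021.

Jun 7, 2021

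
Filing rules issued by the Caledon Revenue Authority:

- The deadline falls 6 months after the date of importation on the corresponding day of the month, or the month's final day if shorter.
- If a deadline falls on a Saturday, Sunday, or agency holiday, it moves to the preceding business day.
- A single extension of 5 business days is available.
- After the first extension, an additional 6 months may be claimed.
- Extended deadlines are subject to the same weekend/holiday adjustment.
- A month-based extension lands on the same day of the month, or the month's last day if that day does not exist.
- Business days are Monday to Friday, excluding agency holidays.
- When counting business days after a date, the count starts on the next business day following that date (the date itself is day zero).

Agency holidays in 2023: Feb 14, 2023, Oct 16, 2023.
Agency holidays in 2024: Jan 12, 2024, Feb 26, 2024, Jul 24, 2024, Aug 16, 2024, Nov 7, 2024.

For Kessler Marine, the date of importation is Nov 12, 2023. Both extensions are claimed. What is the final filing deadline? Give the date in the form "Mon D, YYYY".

Nov 15, 2024

6 months from Nov 12, 2023 is May 12, 2024.
May 12, 2024 is a Sunday; the preceding business day is May 10, 2024 (Friday).
Counting 5 further business days from May 10, 2024 reaches May 17, 2024.
May 17, 2024 falls on a Friday, which is a business day, so no adjustment is needed.
Add 6 months to May 17, 2024: Nov 17, 2024.
Nov 17, 2024 falls on a Sunday. Rolling to the preceding business day gives Nov 15, 2024, a Friday.
Final deadline: Nov 15, 2024.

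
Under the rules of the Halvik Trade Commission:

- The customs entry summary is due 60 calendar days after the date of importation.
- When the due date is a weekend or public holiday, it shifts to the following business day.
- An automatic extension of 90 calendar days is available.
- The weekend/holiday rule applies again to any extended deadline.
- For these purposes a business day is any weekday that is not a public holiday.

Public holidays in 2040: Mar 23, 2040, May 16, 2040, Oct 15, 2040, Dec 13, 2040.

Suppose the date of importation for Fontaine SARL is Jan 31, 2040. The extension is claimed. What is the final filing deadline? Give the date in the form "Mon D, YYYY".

Jul 2, 2040

Adding 60 calendar days to Jan 31, 2040 gives Mar 31, 2040.
Mar 31, 2040 falls on a Saturday. Rolling to the next business day gives Apr 2, 2040, a Monday.
The 90-calendar-day extension moves the deadline from Apr 2, 2040 to Jul 1, 2040.
Jul 1, 2040 falls on a Sunday. Rolling to the next business day gives Jul 2, 2040, a Monday.
Deadline: Jul 2, 2040.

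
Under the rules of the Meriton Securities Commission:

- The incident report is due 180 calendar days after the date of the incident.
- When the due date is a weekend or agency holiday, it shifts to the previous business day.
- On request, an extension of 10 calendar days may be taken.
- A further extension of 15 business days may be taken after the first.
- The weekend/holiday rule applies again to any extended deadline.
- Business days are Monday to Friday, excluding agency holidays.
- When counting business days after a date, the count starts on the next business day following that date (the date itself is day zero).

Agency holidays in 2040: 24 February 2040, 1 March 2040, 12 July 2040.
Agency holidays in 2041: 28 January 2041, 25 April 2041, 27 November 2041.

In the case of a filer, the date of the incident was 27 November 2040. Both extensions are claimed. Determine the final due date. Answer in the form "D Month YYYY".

24 June 2041

180 calendar days after 27 November 2040 is 26 May 2041.
26 May 2041 is a Sunday, so it moves to the preceding business day, 24 May 2041 (Friday).
Applying the 10-calendar-day extension: 24 May 2041 + 10 days = 3 June 2041.
3 June 2041 (Monday) is already a business day.
Counting 15 further business days from 3 June 2041 reaches 24 June 2041.
24 June 2041 is a Monday and not a listed holiday, so it stands.
The final due date is 24 June 2041.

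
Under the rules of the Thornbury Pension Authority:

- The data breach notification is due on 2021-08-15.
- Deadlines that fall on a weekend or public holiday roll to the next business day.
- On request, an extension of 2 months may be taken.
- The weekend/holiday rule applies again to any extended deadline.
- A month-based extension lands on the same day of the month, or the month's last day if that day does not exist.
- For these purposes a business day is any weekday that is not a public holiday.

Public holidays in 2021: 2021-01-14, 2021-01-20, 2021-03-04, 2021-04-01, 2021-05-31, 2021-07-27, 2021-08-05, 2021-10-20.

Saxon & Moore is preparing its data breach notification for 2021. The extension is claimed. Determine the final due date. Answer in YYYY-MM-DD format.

The stated deadline is 2021-08-15.
2021-08-15 is a Sunday; the next business day is 2021-08-16 (Monday).
The 2 months extension carries 2021-08-16 to 2021-10-16.
2021-10-16 is a Saturday; the next business day is 2021-10-18 (Monday).
So the filing is due 2021-10-18.

2021-10-18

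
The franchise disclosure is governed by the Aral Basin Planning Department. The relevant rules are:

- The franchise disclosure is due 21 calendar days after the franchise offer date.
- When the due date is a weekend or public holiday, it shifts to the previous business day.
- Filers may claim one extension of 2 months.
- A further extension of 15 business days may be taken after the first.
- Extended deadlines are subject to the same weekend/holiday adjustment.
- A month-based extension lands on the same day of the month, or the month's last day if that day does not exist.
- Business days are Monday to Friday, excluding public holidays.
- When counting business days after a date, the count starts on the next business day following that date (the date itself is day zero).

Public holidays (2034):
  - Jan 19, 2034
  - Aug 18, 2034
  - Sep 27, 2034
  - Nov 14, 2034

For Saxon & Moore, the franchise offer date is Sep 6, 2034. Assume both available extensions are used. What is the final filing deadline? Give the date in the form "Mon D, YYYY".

21 calendar days after Sep 6, 2034 is Sep 27, 2034.
Because Sep 27, 2034 is a listed holiday, the deadline becomes Sep 26, 2034 (Tuesday).
The 2 months extension carries Sep 26, 2034 to Nov 26, 2034.
Nov 26, 2034 is a Sunday, so it moves to the preceding business day, Nov 24, 2034 (Friday).
Applying the 15-business-day extension: 15 business days after Nov 24, 2034 is Dec 15, 2034.
Since Dec 15, 2034 is a Friday and not a holiday, the date is unchanged.
Final deadline: Dec 15, 2034.

Dec 15, 2034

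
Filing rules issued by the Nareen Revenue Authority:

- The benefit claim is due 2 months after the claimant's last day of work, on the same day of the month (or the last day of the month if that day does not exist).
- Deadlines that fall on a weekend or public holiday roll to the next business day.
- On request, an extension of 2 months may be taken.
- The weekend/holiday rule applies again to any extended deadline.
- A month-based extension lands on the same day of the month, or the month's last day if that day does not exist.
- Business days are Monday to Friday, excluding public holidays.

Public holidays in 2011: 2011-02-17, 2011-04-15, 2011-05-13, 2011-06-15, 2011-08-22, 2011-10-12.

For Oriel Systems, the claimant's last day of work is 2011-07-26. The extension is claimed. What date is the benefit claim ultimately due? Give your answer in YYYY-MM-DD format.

Moving 2 months forward from 2011-07-26 on the corresponding day gives 2011-09-26.
2011-09-26 (Monday) is already a business day.
The 2 months extension carries 2011-09-26 to 2011-11-26.
Because 2011-11-26 is a Saturday, the deadline becomes 2011-11-28 (Monday).
The final due date is 2011-11-28.

2011-11-28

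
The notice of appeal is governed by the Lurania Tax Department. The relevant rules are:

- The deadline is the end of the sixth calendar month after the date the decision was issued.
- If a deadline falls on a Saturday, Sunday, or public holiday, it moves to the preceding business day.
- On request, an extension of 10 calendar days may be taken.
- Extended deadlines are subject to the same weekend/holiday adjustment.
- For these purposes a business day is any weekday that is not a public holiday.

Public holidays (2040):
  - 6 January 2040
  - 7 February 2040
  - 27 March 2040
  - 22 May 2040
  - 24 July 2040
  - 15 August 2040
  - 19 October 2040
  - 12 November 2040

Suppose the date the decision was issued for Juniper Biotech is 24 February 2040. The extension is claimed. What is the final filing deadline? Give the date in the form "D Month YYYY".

10 September 2040

The sixth month after 24 February 2040 is August 2040, whose last day is 31 August 2040.
31 August 2040 falls on a Friday, which is a business day, so no adjustment is needed.
Add the 10 calendar-day extension to 31 August 2040: 10 September 2040.
Since 10 September 2040 is a Monday and not a holiday, the date is unchanged.
So the filing is due 10 September 2040.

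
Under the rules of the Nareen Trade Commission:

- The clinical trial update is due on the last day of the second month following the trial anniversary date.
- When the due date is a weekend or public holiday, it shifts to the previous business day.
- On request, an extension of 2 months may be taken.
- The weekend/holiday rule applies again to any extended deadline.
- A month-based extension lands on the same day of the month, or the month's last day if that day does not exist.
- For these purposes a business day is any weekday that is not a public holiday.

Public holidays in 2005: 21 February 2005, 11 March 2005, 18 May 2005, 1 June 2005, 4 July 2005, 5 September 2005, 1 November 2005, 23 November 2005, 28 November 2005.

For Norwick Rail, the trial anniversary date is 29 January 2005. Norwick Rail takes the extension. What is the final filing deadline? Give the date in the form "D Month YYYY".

2 months after 29 January 2005 falls in March 2005; the last day of that month is 31 March 2005.
31 March 2005 (Thursday) is already a business day.
Applying the 2 months extension: 2 months after 31 March 2005 is 31 May 2005.
31 May 2005 is a Tuesday and not a listed holiday, so it stands.
Deadline: 31 May 2005.

31 May 2005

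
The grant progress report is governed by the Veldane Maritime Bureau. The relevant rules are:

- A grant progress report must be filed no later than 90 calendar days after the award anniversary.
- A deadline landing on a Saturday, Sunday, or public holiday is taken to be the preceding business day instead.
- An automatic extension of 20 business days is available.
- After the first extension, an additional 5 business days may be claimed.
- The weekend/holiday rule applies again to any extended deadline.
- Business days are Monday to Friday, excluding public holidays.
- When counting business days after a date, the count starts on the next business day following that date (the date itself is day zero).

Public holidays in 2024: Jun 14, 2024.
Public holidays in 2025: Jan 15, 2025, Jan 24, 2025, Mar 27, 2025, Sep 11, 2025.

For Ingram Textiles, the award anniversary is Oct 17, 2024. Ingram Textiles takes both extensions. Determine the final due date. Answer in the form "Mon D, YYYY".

Trigger date Oct 17, 2024 + 90 calendar days = Jan 15, 2025.
Jan 15, 2025 is a listed holiday; the preceding business day is Jan 14, 2025 (Tuesday).
The 20-business-day extension runs from Jan 14, 2025 to Feb 13, 2025.
Feb 13, 2025 is a Thursday and not a listed holiday, so it stands.
The 5-business-day extension runs from Feb 13, 2025 to Feb 20, 2025.
Feb 20, 2025 falls on a Thursday, which is a business day, so no adjustment is needed.
Final deadline: Feb 20, 2025.

Feb 20, 2025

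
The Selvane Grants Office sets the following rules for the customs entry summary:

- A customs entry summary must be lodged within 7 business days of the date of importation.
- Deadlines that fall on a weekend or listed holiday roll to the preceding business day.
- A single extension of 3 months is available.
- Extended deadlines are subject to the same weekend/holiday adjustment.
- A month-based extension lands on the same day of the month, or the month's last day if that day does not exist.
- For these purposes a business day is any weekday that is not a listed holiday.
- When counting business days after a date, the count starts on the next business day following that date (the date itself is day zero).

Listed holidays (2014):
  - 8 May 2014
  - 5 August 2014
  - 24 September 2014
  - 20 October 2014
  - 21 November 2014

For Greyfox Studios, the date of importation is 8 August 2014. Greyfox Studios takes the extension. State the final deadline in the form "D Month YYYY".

19 November 2014

7 business days after 8 August 2014, excluding weekends and holidays, is 19 August 2014.
Since 19 August 2014 is a Tuesday and not a holiday, the date is unchanged.
Add 3 months to 19 August 2014: 19 November 2014.
19 November 2014 is a Wednesday and not a listed holiday, so it stands.
So the filing is due 19 November 2014.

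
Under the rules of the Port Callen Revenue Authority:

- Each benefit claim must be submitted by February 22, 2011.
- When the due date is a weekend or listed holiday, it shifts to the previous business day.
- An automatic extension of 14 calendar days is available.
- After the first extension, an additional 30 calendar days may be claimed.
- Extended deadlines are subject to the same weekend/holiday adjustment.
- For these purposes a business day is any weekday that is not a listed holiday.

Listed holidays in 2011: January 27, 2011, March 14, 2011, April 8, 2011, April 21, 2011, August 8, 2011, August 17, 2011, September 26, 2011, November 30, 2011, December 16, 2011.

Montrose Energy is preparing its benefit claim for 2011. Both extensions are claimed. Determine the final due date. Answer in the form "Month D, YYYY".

The stated deadline is February 22, 2011.
February 22, 2011 is a Tuesday and not a listed holiday, so it stands.
Applying the 14-calendar-day extension: February 22, 2011 + 14 days = March 8, 2011.
March 8, 2011 is a Tuesday and not a listed holiday, so it stands.
With the 30-day extension, March 8, 2011 becomes April 7, 2011.
April 7, 2011 (Thursday) is already a business day.
So the filing is due April 7, 2011.

April 7, 2011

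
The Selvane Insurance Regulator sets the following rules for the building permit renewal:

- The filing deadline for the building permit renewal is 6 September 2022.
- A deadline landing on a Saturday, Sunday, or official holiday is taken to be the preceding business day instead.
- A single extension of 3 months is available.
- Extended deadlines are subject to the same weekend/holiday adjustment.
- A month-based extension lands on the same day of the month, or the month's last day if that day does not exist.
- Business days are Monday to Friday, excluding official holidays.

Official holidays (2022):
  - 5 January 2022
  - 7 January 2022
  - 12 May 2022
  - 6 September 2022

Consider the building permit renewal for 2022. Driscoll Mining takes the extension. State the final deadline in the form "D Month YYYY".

The stated deadline is 6 September 2022.
6 September 2022 falls on a listed holiday. Rolling to the preceding business day gives 5 September 2022, a Monday.
Applying the 3 months extension: 3 months after 5 September 2022 is 5 December 2022.
5 December 2022 is a Monday and not a listed holiday, so it stands.
The final due date is 5 December 2022.

5 December 2022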